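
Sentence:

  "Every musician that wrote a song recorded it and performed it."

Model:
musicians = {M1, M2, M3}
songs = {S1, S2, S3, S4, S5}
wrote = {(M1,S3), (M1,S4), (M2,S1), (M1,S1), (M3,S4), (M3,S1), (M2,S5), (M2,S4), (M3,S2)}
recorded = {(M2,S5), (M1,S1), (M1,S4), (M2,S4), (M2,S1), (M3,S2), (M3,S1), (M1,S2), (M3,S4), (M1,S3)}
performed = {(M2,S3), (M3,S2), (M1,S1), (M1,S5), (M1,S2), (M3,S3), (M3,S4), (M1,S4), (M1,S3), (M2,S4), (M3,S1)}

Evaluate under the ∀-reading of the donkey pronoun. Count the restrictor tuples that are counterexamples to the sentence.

2

"it" takes "a song" as antecedent — a donkey pronoun bound across the clause boundary.
Strong reading: for every (m,s) with wrote(m,s), recorded(m,s) ∧ performed(m,s).
Restrictor pairs: (M1,S1) ✓  (M1,S3) ✓  (M1,S4) ✓  (M2,S1) ✗  (M2,S4) ✓  (M2,S5) ✗  (M3,S1) ✓  (M3,S2) ✓  (M3,S4) ✓
Counterexamples (restrictor pairs failing the scope): 2.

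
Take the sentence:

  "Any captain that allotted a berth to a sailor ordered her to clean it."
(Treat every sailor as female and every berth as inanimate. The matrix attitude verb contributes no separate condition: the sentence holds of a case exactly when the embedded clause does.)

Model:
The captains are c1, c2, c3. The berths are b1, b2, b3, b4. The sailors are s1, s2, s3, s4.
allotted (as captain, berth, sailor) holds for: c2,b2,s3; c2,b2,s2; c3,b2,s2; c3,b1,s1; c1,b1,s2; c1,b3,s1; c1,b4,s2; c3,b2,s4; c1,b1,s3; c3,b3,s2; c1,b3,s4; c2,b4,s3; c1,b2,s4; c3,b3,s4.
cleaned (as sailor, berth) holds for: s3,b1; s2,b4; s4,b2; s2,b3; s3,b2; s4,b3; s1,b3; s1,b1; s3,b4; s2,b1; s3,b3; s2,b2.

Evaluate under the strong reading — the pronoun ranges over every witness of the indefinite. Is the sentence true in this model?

"her" takes "a sailor" as antecedent and "it" takes "a berth"; both are donkey pronouns co-varying with the restrictor.
Strong reading: for every (c,b,s) with allotted(c,b,s), cleaned(s,b).
Restrictor triples: (c1,b1,s2)→cleaned(s2,b1) ✓  (c1,b1,s3)→cleaned(s3,b1) ✓  (c1,b2,s4)→cleaned(s4,b2) ✓  (c1,b3,s1)→cleaned(s1,b3) ✓  (c1,b3,s4)→cleaned(s4,b3) ✓  (c1,b4,s2)→cleaned(s2,b4) ✓  (c2,b2,s2)→cleaned(s2,b2) ✓  (c2,b2,s3)→cleaned(s3,b2) ✓  (c2,b4,s3)→cleaned(s3,b4) ✓  (c3,b1,s1)→cleaned(s1,b1) ✓  (c3,b2,s2)→cleaned(s2,b2) ✓  (c3,b2,s4)→cleaned(s4,b2) ✓  (c3,b3,s2)→cleaned(s2,b3) ✓  (c3,b3,s4)→cleaned(s4,b3) ✓
Every restrictor triple satisfies the scope.

True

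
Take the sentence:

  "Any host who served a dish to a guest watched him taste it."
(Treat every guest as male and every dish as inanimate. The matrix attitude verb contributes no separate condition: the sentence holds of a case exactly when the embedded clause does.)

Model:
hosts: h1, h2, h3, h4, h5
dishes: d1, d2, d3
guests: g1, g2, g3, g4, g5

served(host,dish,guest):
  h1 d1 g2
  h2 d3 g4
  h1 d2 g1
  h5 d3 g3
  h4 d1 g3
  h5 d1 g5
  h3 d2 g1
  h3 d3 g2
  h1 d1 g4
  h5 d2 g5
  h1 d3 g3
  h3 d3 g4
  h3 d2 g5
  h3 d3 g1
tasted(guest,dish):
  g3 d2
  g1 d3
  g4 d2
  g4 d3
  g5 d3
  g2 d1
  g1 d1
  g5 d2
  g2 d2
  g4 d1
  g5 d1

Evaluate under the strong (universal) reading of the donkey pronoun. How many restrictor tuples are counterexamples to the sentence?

6

"him" takes "a guest" as antecedent and "it" takes "a dish"; both are donkey pronouns co-varying with the restrictor.
Strong reading: for every (h,d,g) with served(h,d,g), tasted(g,d).
Restrictor triples: (h1,d1,g2)→tasted(g2,d1) ✓  (h1,d1,g4)→tasted(g4,d1) ✓  (h1,d2,g1)→tasted(g1,d2) ✗  (h1,d3,g3)→tasted(g3,d3) ✗  (h2,d3,g4)→tasted(g4,d3) ✓  (h3,d2,g1)→tasted(g1,d2) ✗  (h3,d2,g5)→tasted(g5,d2) ✓  (h3,d3,g1)→tasted(g1,d3) ✓  (h3,d3,g2)→tasted(g2,d3) ✗  (h3,d3,g4)→tasted(g4,d3) ✓  (h4,d1,g3)→tasted(g3,d1) ✗  (h5,d1,g5)→tasted(g5,d1) ✓  (h5,d2,g5)→tasted(g5,d2) ✓  (h5,d3,g3)→tasted(g3,d3) ✗
Counterexamples (restrictor triples failing the scope): 6.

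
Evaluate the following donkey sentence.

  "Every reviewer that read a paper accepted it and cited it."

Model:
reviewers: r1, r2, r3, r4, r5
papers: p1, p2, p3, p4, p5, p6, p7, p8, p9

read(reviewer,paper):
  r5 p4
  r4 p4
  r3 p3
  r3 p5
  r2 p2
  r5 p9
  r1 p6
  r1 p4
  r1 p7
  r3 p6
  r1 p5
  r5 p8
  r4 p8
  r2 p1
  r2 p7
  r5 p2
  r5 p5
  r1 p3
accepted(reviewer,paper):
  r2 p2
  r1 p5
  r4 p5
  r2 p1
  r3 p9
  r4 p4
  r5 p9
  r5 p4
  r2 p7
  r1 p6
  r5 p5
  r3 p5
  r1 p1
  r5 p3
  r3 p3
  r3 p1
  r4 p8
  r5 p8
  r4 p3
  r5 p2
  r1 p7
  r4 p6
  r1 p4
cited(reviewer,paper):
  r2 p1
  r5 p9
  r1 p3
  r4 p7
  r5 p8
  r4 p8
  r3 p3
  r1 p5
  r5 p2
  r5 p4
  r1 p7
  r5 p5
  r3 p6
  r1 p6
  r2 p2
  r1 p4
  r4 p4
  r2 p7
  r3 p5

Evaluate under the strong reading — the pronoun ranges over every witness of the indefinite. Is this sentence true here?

"it" takes "a paper" as antecedent — a donkey pronoun bound across the clause boundary.
Strong reading: for every (r,p) with read(r,p), accepted(r,p) ∧ cited(r,p).
Restrictor pairs: (r1,p3) ✗  (r1,p4) ✓  (r1,p5) ✓  (r1,p6) ✓  (r1,p7) ✓  (r2,p1) ✓  (r2,p2) ✓  (r2,p7) ✓  (r3,p3) ✓  (r3,p5) ✓  (r3,p6) ✗  (r4,p4) ✓  (r4,p8) ✓  (r5,p2) ✓  (r5,p4) ✓  (r5,p5) ✓  (r5,p8) ✓  (r5,p9) ✓
Counterexample: (r1,p3) is in read but fails the scope.

False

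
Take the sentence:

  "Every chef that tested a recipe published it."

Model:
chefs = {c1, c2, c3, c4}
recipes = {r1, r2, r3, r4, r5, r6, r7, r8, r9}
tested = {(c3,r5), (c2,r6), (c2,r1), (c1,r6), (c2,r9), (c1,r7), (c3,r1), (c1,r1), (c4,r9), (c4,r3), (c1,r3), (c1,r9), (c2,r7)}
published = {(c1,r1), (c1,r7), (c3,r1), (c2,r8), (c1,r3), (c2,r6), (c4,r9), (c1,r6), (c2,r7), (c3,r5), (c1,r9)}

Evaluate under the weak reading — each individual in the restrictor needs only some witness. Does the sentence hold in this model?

True

"it" takes "a recipe" as antecedent — a donkey pronoun bound across the clause boundary.
Weak reading: every chef c with some tested-recipe has at least one tested-recipe r such that published(c,r).
Per chef: c1:✓  c2:✓  c3:✓  c4:✓
Every chef in the restrictor has a witness.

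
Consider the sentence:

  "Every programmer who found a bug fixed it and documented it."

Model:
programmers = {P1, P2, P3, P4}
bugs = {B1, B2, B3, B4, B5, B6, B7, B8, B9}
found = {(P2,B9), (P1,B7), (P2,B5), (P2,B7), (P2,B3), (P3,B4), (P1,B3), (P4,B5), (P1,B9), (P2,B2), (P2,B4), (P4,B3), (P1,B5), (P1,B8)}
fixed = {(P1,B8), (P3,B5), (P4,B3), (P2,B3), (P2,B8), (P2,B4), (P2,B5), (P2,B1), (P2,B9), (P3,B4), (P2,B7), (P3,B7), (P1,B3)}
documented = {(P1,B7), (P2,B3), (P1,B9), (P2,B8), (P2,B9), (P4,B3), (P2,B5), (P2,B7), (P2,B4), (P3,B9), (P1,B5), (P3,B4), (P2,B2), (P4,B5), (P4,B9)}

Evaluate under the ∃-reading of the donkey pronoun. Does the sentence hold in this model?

False

"it" takes "a bug" as antecedent — a donkey pronoun bound across the clause boundary.
Weak reading: every programmer p with some found-bug has at least one found-bug b such that fixed(p,b) ∧ documented(p,b).
Per programmer: P1:✗  P2:✓  P3:✓  P4:✓
P1 has no witness among its found-bugs.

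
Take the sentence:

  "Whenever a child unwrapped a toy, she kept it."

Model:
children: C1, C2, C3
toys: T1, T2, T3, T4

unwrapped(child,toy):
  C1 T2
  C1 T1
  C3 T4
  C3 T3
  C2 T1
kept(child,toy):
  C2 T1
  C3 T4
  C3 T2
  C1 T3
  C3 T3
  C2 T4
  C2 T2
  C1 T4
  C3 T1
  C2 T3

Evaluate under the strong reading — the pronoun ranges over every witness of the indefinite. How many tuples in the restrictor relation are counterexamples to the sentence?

"it" takes "a toy" as antecedent — a donkey pronoun bound across the clause boundary.
Strong reading: for every (c,t) with unwrapped(c,t), kept(c,t).
Restrictor pairs: (C1,T1) ✗  (C1,T2) ✗  (C2,T1) ✓  (C3,T3) ✓  (C3,T4) ✓
Counterexamples (restrictor pairs failing the scope): 2.

2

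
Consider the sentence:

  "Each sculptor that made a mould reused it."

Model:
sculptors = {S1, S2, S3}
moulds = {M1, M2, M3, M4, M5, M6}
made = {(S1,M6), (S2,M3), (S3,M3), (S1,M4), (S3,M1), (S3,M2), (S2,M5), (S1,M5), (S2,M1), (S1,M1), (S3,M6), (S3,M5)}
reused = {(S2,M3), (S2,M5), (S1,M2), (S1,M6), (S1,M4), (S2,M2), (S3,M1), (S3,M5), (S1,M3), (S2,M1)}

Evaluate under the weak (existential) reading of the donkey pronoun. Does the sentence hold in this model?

"it" takes "a mould" as antecedent — a donkey pronoun bound across the clause boundary.
Weak reading: every sculptor s with some made-mould has at least one made-mould m such that reused(s,m).
Per sculptor: S1:✓  S2:✓  S3:✓
Every sculptor in the restrictor has a witness.

True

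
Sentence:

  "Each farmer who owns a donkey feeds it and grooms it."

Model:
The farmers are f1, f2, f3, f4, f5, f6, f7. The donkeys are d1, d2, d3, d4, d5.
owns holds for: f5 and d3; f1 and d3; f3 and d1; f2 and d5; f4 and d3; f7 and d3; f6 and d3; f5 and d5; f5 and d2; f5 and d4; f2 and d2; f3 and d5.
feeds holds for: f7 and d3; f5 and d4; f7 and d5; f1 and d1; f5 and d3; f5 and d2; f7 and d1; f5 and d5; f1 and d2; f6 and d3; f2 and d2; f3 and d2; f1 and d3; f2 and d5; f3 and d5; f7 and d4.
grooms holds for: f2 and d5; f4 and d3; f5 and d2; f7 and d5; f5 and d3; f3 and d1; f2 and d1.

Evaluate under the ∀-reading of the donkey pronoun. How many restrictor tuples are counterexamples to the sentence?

"it" takes "a donkey" as antecedent — a donkey pronoun bound across the clause boundary.
Strong reading: for every (f,d) with owns(f,d), feeds(f,d) ∧ grooms(f,d).
Restrictor pairs: (f1,d3) ✗  (f2,d2) ✗  (f2,d5) ✓  (f3,d1) ✗  (f3,d5) ✗  (f4,d3) ✗  (f5,d2) ✓  (f5,d3) ✓  (f5,d4) ✗  (f5,d5) ✗  (f6,d3) ✗  (f7,d3) ✗
Counterexamples (restrictor pairs failing the scope): 9.

9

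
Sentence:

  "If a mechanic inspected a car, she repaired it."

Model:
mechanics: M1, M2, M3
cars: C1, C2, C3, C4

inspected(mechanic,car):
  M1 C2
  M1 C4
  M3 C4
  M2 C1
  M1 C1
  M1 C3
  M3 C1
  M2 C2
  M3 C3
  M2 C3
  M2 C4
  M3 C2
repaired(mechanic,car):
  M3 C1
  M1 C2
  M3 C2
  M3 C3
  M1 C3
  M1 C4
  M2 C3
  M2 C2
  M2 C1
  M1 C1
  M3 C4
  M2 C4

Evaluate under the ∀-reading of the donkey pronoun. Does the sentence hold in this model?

"it" takes "a car" as antecedent — a donkey pronoun bound across the clause boundary.
Strong reading: for every (m,c) with inspected(m,c), repaired(m,c).
Restrictor pairs: (M1,C1) ✓  (M1,C2) ✓  (M1,C3) ✓  (M1,C4) ✓  (M2,C1) ✓  (M2,C2) ✓  (M2,C3) ✓  (M2,C4) ✓  (M3,C1) ✓  (M3,C2) ✓  (M3,C3) ✓  (M3,C4) ✓
Every restrictor pair satisfies the scope.

True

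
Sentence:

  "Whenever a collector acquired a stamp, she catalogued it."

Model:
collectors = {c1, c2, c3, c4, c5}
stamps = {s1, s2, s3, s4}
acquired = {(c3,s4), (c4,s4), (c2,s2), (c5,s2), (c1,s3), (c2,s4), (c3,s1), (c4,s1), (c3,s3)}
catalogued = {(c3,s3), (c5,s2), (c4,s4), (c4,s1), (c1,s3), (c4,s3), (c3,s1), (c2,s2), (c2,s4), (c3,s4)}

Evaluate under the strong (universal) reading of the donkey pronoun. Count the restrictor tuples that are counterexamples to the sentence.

"it" takes "a stamp" as antecedent — a donkey pronoun bound across the clause boundary.
Strong reading: for every (c,s) with acquired(c,s), catalogued(c,s).
Restrictor pairs: (c1,s3) ✓  (c2,s2) ✓  (c2,s4) ✓  (c3,s1) ✓  (c3,s3) ✓  (c3,s4) ✓  (c4,s1) ✓  (c4,s4) ✓  (c5,s2) ✓
Counterexamples (restrictor pairs failing the scope): 0.

0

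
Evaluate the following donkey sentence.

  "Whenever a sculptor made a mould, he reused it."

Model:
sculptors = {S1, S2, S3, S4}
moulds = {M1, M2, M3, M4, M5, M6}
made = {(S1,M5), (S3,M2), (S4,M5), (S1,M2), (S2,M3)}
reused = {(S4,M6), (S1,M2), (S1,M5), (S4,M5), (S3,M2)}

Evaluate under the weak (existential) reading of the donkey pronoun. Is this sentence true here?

False

"it" takes "a mould" as antecedent — a donkey pronoun bound across the clause boundary.
Weak reading: every sculptor s with some made-mould has at least one made-mould m such that reused(s,m).
Per sculptor: S1:✓  S2:✗  S3:✓  S4:✓
S2 has no witness among its made-moulds.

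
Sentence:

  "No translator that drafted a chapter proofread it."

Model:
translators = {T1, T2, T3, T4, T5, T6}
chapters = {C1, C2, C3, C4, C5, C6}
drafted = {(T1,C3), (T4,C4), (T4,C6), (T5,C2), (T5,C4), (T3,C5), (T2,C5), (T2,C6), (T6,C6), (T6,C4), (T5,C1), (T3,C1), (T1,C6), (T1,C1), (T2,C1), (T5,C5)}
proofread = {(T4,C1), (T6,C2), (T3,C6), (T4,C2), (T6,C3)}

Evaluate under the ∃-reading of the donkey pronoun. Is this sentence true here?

True

"it" takes "a chapter" as antecedent — a donkey pronoun bound across the clause boundary.
Truth condition: for no (t,c) with drafted(t,c) does proofread(t,c) hold.
Restrictor pairs — does the scope hold? (T1,C1):fails  (T1,C3):fails  (T1,C6):fails  (T2,C1):fails  (T2,C5):fails  (T2,C6):fails  (T3,C1):fails  (T3,C5):fails  (T4,C4):fails  (T4,C6):fails  (T5,C1):fails  (T5,C2):fails  (T5,C4):fails  (T5,C5):fails  (T6,C4):fails  (T6,C6):fails
Scope holds for no restrictor pair, so the sentence is true.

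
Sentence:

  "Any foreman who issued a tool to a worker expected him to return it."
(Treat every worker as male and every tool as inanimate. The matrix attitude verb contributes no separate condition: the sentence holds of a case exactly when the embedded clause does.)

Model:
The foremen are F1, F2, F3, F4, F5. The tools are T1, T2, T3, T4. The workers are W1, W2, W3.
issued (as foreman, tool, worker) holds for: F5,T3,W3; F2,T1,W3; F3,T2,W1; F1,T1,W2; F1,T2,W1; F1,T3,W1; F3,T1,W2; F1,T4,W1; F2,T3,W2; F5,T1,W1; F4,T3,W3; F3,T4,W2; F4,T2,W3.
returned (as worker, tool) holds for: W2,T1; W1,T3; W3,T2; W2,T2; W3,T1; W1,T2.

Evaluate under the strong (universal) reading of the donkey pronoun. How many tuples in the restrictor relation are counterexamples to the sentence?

6

"him" takes "a worker" as antecedent and "it" takes "a tool"; both are donkey pronouns co-varying with the restrictor.
Strong reading: for every (f,t,w) with issued(f,t,w), returned(w,t).
Restrictor triples: (F1,T1,W2)→returned(W2,T1) ✓  (F1,T2,W1)→returned(W1,T2) ✓  (F1,T3,W1)→returned(W1,T3) ✓  (F1,T4,W1)→returned(W1,T4) ✗  (F2,T1,W3)→returned(W3,T1) ✓  (F2,T3,W2)→returned(W2,T3) ✗  (F3,T1,W2)→returned(W2,T1) ✓  (F3,T2,W1)→returned(W1,T2) ✓  (F3,T4,W2)→returned(W2,T4) ✗  (F4,T2,W3)→returned(W3,T2) ✓  (F4,T3,W3)→returned(W3,T3) ✗  (F5,T1,W1)→returned(W1,T1) ✗  (F5,T3,W3)→returned(W3,T3) ✗
Counterexamples (restrictor triples failing the scope): 6.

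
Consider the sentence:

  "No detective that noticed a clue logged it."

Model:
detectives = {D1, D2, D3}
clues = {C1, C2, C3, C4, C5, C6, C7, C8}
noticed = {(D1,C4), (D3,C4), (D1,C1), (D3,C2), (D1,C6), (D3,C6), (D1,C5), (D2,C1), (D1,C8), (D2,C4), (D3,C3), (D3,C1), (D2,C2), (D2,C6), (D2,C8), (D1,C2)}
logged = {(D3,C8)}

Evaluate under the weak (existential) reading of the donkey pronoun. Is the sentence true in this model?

True

"it" takes "a clue" as antecedent — a donkey pronoun bound across the clause boundary.
Truth condition: for no (d,c) with noticed(d,c) does logged(d,c) hold.
Restrictor pairs — does the scope hold? (D1,C1):fails  (D1,C2):fails  (D1,C4):fails  (D1,C5):fails  (D1,C6):fails  (D1,C8):fails  (D2,C1):fails  (D2,C2):fails  (D2,C4):fails  (D2,C6):fails  (D2,C8):fails  (D3,C1):fails  (D3,C2):fails  (D3,C3):fails  (D3,C4):fails  (D3,C6):fails
Scope holds for no restrictor pair, so the sentence is true.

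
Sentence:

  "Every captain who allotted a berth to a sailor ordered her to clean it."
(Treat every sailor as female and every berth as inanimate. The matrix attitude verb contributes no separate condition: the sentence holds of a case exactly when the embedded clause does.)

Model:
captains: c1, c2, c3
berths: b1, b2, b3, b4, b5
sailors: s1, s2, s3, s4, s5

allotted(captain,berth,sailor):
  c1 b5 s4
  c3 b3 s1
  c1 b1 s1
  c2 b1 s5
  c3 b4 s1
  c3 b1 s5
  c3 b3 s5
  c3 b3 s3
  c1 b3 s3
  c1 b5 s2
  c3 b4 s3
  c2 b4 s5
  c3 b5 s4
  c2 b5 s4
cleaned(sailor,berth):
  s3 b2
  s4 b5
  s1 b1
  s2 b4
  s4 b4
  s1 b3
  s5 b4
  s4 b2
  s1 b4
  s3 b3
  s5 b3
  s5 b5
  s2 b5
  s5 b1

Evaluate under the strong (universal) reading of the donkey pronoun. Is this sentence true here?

False

"her" takes "a sailor" as antecedent and "it" takes "a berth"; both are donkey pronouns co-varying with the restrictor.
Strong reading: for every (c,b,s) with allotted(c,b,s), cleaned(s,b).
Restrictor triples: (c1,b1,s1)→cleaned(s1,b1) ✓  (c1,b3,s3)→cleaned(s3,b3) ✓  (c1,b5,s2)→cleaned(s2,b5) ✓  (c1,b5,s4)→cleaned(s4,b5) ✓  (c2,b1,s5)→cleaned(s5,b1) ✓  (c2,b4,s5)→cleaned(s5,b4) ✓  (c2,b5,s4)→cleaned(s4,b5) ✓  (c3,b1,s5)→cleaned(s5,b1) ✓  (c3,b3,s1)→cleaned(s1,b3) ✓  (c3,b3,s3)→cleaned(s3,b3) ✓  (c3,b3,s5)→cleaned(s5,b3) ✓  (c3,b4,s1)→cleaned(s1,b4) ✓  (c3,b4,s3)→cleaned(s3,b4) ✗  (c3,b5,s4)→cleaned(s4,b5) ✓
Counterexample: (c3,b4,s3) — cleaned(s3,b4) does not hold.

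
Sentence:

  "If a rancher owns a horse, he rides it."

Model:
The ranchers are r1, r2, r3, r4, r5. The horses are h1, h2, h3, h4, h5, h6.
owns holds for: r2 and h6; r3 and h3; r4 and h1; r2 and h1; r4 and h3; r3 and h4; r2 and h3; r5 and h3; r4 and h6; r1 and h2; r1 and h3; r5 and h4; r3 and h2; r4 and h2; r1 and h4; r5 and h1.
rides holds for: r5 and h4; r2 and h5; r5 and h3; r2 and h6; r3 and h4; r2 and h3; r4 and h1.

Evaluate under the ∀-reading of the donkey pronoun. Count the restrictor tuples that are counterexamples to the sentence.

10

"it" takes "a horse" as antecedent — a donkey pronoun bound across the clause boundary.
Strong reading: for every (r,h) with owns(r,h), rides(r,h).
Restrictor pairs: (r1,h2) ✗  (r1,h3) ✗  (r1,h4) ✗  (r2,h1) ✗  (r2,h3) ✓  (r2,h6) ✓  (r3,h2) ✗  (r3,h3) ✗  (r3,h4) ✓  (r4,h1) ✓  (r4,h2) ✗  (r4,h3) ✗  (r4,h6) ✗  (r5,h1) ✗  (r5,h3) ✓  (r5,h4) ✓
Counterexamples (restrictor pairs failing the scope): 10.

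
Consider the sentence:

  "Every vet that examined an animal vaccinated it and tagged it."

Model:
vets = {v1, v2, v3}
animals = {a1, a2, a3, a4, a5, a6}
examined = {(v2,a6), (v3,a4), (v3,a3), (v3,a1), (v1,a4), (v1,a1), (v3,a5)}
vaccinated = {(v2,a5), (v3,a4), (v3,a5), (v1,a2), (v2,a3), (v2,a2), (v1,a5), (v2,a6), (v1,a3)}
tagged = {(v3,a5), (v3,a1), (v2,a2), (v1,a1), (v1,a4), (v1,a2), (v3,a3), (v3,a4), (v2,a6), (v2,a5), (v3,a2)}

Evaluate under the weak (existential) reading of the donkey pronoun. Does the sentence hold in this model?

"it" takes "an animal" as antecedent — a donkey pronoun bound across the clause boundary.
Weak reading: every vet v with some examined-animal has at least one examined-animal a such that vaccinated(v,a) ∧ tagged(v,a).
Per vet: v1:✗  v2:✓  v3:✓
v1 has no witness among its examined-animals.

False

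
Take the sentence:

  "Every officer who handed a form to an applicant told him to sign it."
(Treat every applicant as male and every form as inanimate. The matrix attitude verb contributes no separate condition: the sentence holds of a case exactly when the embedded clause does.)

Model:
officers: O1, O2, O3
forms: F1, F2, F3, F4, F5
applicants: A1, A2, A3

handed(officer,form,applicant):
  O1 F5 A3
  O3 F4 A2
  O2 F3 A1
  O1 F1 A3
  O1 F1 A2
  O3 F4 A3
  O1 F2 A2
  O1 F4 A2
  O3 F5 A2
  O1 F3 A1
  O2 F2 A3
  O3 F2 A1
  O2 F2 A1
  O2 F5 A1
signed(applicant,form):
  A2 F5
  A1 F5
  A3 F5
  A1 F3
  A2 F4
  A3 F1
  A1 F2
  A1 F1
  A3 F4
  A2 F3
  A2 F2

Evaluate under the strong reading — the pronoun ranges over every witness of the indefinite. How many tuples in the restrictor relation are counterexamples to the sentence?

"him" takes "an applicant" as antecedent and "it" takes "a form"; both are donkey pronouns co-varying with the restrictor.
Strong reading: for every (o,f,a) with handed(o,f,a), signed(a,f).
Restrictor triples: (O1,F1,A2)→signed(A2,F1) ✗  (O1,F1,A3)→signed(A3,F1) ✓  (O1,F2,A2)→signed(A2,F2) ✓  (O1,F3,A1)→signed(A1,F3) ✓  (O1,F4,A2)→signed(A2,F4) ✓  (O1,F5,A3)→signed(A3,F5) ✓  (O2,F2,A1)→signed(A1,F2) ✓  (O2,F2,A3)→signed(A3,F2) ✗  (O2,F3,A1)→signed(A1,F3) ✓  (O2,F5,A1)→signed(A1,F5) ✓  (O3,F2,A1)→signed(A1,F2) ✓  (O3,F4,A2)→signed(A2,F4) ✓  (O3,F4,A3)→signed(A3,F4) ✓  (O3,F5,A2)→signed(A2,F5) ✓
Counterexamples (restrictor triples failing the scope): 2.

2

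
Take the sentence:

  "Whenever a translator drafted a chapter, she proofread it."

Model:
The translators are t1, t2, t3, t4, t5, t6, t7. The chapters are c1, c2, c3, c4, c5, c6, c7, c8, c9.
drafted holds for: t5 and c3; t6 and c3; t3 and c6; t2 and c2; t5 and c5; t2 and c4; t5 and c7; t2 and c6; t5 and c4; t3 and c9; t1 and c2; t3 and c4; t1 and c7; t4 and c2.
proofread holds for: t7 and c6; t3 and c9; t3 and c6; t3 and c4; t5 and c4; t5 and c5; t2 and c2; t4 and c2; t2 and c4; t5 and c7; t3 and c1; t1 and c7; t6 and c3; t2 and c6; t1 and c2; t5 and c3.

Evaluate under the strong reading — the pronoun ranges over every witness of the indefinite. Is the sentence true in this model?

True

"it" takes "a chapter" as antecedent — a donkey pronoun bound across the clause boundary.
Strong reading: for every (t,c) with drafted(t,c), proofread(t,c).
Restrictor pairs: (t1,c2) ✓  (t1,c7) ✓  (t2,c2) ✓  (t2,c4) ✓  (t2,c6) ✓  (t3,c4) ✓  (t3,c6) ✓  (t3,c9) ✓  (t4,c2) ✓  (t5,c3) ✓  (t5,c4) ✓  (t5,c5) ✓  (t5,c7) ✓  (t6,c3) ✓
Every restrictor pair satisfies the scope.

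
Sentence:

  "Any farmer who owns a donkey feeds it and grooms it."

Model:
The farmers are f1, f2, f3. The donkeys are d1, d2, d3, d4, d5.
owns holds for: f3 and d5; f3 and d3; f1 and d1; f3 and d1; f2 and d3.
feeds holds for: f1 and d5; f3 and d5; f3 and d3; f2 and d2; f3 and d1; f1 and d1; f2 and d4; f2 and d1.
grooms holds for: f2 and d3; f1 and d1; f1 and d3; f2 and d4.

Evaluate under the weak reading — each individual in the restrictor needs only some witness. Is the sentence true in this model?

False

"it" takes "a donkey" as antecedent — a donkey pronoun bound across the clause boundary.
Weak reading: every farmer f with some owns-donkey has at least one owns-donkey d such that feeds(f,d) ∧ grooms(f,d).
Per farmer: f1:✓  f2:✗  f3:✗
f2 has no witness among its owns-donkeys.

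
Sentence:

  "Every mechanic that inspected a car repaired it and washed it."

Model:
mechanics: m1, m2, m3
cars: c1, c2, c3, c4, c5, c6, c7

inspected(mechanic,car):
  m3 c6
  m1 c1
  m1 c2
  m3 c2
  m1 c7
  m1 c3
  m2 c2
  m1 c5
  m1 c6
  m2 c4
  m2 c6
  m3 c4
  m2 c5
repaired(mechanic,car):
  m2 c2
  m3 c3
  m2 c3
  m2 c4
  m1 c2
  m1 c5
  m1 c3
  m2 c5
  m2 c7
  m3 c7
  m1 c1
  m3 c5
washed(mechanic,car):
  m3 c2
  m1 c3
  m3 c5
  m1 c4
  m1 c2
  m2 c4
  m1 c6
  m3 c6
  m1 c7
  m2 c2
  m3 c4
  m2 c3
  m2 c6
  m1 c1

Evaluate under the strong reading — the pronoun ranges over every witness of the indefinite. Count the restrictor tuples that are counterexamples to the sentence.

"it" takes "a car" as antecedent — a donkey pronoun bound across the clause boundary.
Strong reading: for every (m,c) with inspected(m,c), repaired(m,c) ∧ washed(m,c).
Restrictor pairs: (m1,c1) ✓  (m1,c2) ✓  (m1,c3) ✓  (m1,c5) ✗  (m1,c6) ✗  (m1,c7) ✗  (m2,c2) ✓  (m2,c4) ✓  (m2,c5) ✗  (m2,c6) ✗  (m3,c2) ✗  (m3,c4) ✗  (m3,c6) ✗
Counterexamples (restrictor pairs failing the scope): 8.

8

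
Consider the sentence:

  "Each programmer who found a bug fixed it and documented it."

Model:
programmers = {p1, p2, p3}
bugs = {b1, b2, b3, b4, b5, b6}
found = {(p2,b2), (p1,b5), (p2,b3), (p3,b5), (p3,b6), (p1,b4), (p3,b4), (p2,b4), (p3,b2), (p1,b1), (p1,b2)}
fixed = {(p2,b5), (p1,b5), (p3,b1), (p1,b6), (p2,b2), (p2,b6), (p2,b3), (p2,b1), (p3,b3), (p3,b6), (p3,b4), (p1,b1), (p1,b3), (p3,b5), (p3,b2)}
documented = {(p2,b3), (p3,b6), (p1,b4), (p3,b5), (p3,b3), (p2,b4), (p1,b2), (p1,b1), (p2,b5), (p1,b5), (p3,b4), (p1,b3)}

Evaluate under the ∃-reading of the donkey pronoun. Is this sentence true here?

True

"it" takes "a bug" as antecedent — a donkey pronoun bound across the clause boundary.
Weak reading: every programmer p with some found-bug has at least one found-bug b such that fixed(p,b) ∧ documented(p,b).
Per programmer: p1:✓  p2:✓  p3:✓
Every programmer in the restrictor has a witness.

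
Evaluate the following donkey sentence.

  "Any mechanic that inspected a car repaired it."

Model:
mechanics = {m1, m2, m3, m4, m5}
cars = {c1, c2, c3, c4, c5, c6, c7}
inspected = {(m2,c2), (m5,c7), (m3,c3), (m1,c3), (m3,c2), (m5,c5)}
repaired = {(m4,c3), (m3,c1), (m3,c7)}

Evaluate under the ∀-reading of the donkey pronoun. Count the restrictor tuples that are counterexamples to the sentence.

"it" takes "a car" as antecedent — a donkey pronoun bound across the clause boundary.
Strong reading: for every (m,c) with inspected(m,c), repaired(m,c).
Restrictor pairs: (m1,c3) ✗  (m2,c2) ✗  (m3,c2) ✗  (m3,c3) ✗  (m5,c5) ✗  (m5,c7) ✗
Counterexamples (restrictor pairs failing the scope): 6.

6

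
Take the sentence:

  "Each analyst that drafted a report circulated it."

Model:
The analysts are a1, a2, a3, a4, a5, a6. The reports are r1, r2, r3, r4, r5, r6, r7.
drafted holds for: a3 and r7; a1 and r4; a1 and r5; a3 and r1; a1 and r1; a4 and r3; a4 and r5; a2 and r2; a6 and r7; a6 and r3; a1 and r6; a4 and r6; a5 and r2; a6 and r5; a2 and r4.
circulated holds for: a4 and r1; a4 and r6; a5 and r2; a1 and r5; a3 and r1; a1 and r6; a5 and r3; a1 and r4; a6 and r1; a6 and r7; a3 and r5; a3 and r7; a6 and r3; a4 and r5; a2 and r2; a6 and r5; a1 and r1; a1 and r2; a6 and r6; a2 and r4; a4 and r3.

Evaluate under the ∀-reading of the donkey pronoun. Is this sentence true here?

True

"it" takes "a report" as antecedent — a donkey pronoun bound across the clause boundary.
Strong reading: for every (a,r) with drafted(a,r), circulated(a,r).
Restrictor pairs: (a1,r1) ✓  (a1,r4) ✓  (a1,r5) ✓  (a1,r6) ✓  (a2,r2) ✓  (a2,r4) ✓  (a3,r1) ✓  (a3,r7) ✓  (a4,r3) ✓  (a4,r5) ✓  (a4,r6) ✓  (a5,r2) ✓  (a6,r3) ✓  (a6,r5) ✓  (a6,r7) ✓
Every restrictor pair satisfies the scope.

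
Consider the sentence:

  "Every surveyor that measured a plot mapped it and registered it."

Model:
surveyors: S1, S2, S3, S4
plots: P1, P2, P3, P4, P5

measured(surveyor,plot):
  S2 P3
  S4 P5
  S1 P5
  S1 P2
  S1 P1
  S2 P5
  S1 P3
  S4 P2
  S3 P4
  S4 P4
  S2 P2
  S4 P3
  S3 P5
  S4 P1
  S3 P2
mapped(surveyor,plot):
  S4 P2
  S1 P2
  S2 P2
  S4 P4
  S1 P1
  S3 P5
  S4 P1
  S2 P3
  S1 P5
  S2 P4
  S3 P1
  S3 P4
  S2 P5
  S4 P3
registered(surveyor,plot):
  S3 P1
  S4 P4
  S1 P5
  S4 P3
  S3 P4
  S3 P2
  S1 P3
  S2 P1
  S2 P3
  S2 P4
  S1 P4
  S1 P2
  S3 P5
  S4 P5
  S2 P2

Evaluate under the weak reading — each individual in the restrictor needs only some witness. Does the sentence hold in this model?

True

"it" takes "a plot" as antecedent — a donkey pronoun bound across the clause boundary.
Weak reading: every surveyor s with some measured-plot has at least one measured-plot p such that mapped(s,p) ∧ registered(s,p).
Per surveyor: S1:✓  S2:✓  S3:✓  S4:✓
Every surveyor in the restrictor has a witness.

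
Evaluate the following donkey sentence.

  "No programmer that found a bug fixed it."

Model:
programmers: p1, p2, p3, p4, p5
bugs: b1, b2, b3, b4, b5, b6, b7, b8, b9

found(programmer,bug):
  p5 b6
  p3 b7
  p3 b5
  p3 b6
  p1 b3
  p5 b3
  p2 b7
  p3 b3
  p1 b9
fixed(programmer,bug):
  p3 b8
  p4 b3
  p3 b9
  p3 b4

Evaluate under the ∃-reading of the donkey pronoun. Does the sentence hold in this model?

"it" takes "a bug" as antecedent — a donkey pronoun bound across the clause boundary.
Truth condition: for no (p,b) with found(p,b) does fixed(p,b) hold.
Restrictor pairs — does the scope hold? (p1,b3):fails  (p1,b9):fails  (p2,b7):fails  (p3,b3):fails  (p3,b5):fails  (p3,b6):fails  (p3,b7):fails  (p5,b3):fails  (p5,b6):fails
Scope holds for no restrictor pair, so the sentence is true.

True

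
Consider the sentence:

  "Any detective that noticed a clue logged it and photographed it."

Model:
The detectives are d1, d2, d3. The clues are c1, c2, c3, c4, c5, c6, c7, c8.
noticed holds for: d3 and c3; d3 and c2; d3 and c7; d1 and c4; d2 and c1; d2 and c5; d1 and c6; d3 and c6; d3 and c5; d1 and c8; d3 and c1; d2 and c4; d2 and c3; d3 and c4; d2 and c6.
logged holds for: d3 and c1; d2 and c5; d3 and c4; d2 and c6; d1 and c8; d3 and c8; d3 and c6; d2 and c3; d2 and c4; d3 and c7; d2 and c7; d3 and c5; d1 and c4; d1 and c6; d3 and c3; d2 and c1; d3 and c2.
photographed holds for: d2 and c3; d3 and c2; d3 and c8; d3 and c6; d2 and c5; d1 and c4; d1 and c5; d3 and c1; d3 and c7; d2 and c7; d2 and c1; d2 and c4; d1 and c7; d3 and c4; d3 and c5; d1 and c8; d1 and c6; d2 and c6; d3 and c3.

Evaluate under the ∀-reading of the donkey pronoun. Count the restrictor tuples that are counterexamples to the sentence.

0

"it" takes "a clue" as antecedent — a donkey pronoun bound across the clause boundary.
Strong reading: for every (d,c) with noticed(d,c), logged(d,c) ∧ photographed(d,c).
Restrictor pairs: (d1,c4) ✓  (d1,c6) ✓  (d1,c8) ✓  (d2,c1) ✓  (d2,c3) ✓  (d2,c4) ✓  (d2,c5) ✓  (d2,c6) ✓  (d3,c1) ✓  (d3,c2) ✓  (d3,c3) ✓  (d3,c4) ✓  (d3,c5) ✓  (d3,c6) ✓  (d3,c7) ✓
Counterexamples (restrictor pairs failing the scope): 0.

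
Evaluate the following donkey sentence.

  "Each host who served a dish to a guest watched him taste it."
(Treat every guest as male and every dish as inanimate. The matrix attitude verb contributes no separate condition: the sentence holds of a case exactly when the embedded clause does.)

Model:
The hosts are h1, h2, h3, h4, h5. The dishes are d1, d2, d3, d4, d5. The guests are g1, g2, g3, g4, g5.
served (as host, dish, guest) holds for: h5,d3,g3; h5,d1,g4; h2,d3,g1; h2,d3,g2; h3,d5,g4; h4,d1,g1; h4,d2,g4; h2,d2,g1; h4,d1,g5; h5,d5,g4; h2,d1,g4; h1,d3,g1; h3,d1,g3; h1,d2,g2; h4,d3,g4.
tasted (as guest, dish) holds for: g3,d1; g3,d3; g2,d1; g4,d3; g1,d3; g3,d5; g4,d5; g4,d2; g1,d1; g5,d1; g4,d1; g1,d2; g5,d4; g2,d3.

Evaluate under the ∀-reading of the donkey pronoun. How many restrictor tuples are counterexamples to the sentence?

1

"him" takes "a guest" as antecedent and "it" takes "a dish"; both are donkey pronouns co-varying with the restrictor.
Strong reading: for every (h,d,g) with served(h,d,g), tasted(g,d).
Restrictor triples: (h1,d2,g2)→tasted(g2,d2) ✗  (h1,d3,g1)→tasted(g1,d3) ✓  (h2,d1,g4)→tasted(g4,d1) ✓  (h2,d2,g1)→tasted(g1,d2) ✓  (h2,d3,g1)→tasted(g1,d3) ✓  (h2,d3,g2)→tasted(g2,d3) ✓  (h3,d1,g3)→tasted(g3,d1) ✓  (h3,d5,g4)→tasted(g4,d5) ✓  (h4,d1,g1)→tasted(g1,d1) ✓  (h4,d1,g5)→tasted(g5,d1) ✓  (h4,d2,g4)→tasted(g4,d2) ✓  (h4,d3,g4)→tasted(g4,d3) ✓  (h5,d1,g4)→tasted(g4,d1) ✓  (h5,d3,g3)→tasted(g3,d3) ✓  (h5,d5,g4)→tasted(g4,d5) ✓
Counterexamples (restrictor triples failing the scope): 1.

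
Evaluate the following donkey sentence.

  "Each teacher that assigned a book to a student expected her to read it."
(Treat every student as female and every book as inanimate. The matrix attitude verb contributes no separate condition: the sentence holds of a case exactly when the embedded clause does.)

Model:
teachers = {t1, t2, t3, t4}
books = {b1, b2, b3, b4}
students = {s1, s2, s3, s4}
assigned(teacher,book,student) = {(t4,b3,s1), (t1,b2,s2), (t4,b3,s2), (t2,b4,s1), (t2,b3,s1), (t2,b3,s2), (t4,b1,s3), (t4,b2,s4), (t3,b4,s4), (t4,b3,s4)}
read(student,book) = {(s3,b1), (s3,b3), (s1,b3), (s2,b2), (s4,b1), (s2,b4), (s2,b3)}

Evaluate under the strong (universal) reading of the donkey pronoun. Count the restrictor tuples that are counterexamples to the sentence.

"her" takes "a student" as antecedent and "it" takes "a book"; both are donkey pronouns co-varying with the restrictor.
Strong reading: for every (t,b,s) with assigned(t,b,s), read(s,b).
Restrictor triples: (t1,b2,s2)→read(s2,b2) ✓  (t2,b3,s1)→read(s1,b3) ✓  (t2,b3,s2)→read(s2,b3) ✓  (t2,b4,s1)→read(s1,b4) ✗  (t3,b4,s4)→read(s4,b4) ✗  (t4,b1,s3)→read(s3,b1) ✓  (t4,b2,s4)→read(s4,b2) ✗  (t4,b3,s1)→read(s1,b3) ✓  (t4,b3,s2)→read(s2,b3) ✓  (t4,b3,s4)→read(s4,b3) ✗
Counterexamples (restrictor triples failing the scope): 4.

4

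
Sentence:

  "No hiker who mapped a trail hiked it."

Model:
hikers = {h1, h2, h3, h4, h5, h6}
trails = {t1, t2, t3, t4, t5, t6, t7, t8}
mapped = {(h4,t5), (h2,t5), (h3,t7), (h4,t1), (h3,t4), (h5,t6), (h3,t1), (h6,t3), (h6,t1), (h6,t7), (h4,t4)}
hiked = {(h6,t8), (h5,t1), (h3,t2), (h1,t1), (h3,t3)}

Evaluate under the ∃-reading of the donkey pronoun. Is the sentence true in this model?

True

"it" takes "a trail" as antecedent — a donkey pronoun bound across the clause boundary.
Truth condition: for no (h,t) with mapped(h,t) does hiked(h,t) hold.
Restrictor pairs — does the scope hold? (h2,t5):fails  (h3,t1):fails  (h3,t4):fails  (h3,t7):fails  (h4,t1):fails  (h4,t4):fails  (h4,t5):fails  (h5,t6):fails  (h6,t1):fails  (h6,t3):fails  (h6,t7):fails
Scope holds for no restrictor pair, so the sentence is true.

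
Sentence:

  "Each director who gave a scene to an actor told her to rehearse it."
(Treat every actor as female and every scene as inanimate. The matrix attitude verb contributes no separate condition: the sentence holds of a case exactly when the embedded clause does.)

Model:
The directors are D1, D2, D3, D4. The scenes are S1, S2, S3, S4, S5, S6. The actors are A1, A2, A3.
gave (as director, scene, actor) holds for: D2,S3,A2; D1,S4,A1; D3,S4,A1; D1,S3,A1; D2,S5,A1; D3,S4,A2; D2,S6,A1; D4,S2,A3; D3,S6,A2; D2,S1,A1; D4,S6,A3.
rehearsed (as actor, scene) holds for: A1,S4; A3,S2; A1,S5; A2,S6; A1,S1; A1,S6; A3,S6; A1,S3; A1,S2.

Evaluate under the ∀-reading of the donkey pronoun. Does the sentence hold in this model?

False

"her" takes "an actor" as antecedent and "it" takes "a scene"; both are donkey pronouns co-varying with the restrictor.
Strong reading: for every (d,s,a) with gave(d,s,a), rehearsed(a,s).
Restrictor triples: (D1,S3,A1)→rehearsed(A1,S3) ✓  (D1,S4,A1)→rehearsed(A1,S4) ✓  (D2,S1,A1)→rehearsed(A1,S1) ✓  (D2,S3,A2)→rehearsed(A2,S3) ✗  (D2,S5,A1)→rehearsed(A1,S5) ✓  (D2,S6,A1)→rehearsed(A1,S6) ✓  (D3,S4,A1)→rehearsed(A1,S4) ✓  (D3,S4,A2)→rehearsed(A2,S4) ✗  (D3,S6,A2)→rehearsed(A2,S6) ✓  (D4,S2,A3)→rehearsed(A3,S2) ✓  (D4,S6,A3)→rehearsed(A3,S6) ✓
Counterexample: (D2,S3,A2) — rehearsed(A2,S3) does not hold.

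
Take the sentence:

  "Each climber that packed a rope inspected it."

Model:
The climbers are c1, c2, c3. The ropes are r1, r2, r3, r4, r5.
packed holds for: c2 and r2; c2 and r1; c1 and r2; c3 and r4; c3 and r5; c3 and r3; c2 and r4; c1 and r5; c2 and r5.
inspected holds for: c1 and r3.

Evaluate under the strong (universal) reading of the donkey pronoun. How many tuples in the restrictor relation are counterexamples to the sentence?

9

"it" takes "a rope" as antecedent — a donkey pronoun bound across the clause boundary.
Strong reading: for every (c,r) with packed(c,r), inspected(c,r).
Restrictor pairs: (c1,r2) ✗  (c1,r5) ✗  (c2,r1) ✗  (c2,r2) ✗  (c2,r4) ✗  (c2,r5) ✗  (c3,r3) ✗  (c3,r4) ✗  (c3,r5) ✗
Counterexamples (restrictor pairs failing the scope): 9.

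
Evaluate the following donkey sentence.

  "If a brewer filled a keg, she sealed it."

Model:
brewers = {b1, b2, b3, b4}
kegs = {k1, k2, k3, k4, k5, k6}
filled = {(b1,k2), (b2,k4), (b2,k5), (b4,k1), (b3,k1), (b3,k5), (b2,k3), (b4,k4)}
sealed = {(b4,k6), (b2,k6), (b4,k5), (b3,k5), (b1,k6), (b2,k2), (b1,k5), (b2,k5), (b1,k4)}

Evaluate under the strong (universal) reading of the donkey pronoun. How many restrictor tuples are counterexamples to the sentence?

"it" takes "a keg" as antecedent — a donkey pronoun bound across the clause boundary.
Strong reading: for every (b,k) with filled(b,k), sealed(b,k).
Restrictor pairs: (b1,k2) ✗  (b2,k3) ✗  (b2,k4) ✗  (b2,k5) ✓  (b3,k1) ✗  (b3,k5) ✓  (b4,k1) ✗  (b4,k4) ✗
Counterexamples (restrictor pairs failing the scope): 6.

6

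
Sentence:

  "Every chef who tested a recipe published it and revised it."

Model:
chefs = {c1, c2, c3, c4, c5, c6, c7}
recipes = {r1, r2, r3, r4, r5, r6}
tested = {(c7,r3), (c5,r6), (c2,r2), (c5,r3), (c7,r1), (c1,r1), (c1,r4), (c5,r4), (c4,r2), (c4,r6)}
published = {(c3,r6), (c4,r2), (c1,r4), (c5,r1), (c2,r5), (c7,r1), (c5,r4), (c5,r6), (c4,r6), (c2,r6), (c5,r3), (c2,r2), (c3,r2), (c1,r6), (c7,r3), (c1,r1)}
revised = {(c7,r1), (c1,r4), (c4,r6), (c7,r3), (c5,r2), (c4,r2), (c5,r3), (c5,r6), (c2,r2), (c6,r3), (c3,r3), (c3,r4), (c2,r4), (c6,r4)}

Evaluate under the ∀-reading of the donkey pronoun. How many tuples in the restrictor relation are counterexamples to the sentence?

"it" takes "a recipe" as antecedent — a donkey pronoun bound across the clause boundary.
Strong reading: for every (c,r) with tested(c,r), published(c,r) ∧ revised(c,r).
Restrictor pairs: (c1,r1) ✗  (c1,r4) ✓  (c2,r2) ✓  (c4,r2) ✓  (c4,r6) ✓  (c5,r3) ✓  (c5,r4) ✗  (c5,r6) ✓  (c7,r1) ✓  (c7,r3) ✓
Counterexamples (restrictor pairs failing the scope): 2.

2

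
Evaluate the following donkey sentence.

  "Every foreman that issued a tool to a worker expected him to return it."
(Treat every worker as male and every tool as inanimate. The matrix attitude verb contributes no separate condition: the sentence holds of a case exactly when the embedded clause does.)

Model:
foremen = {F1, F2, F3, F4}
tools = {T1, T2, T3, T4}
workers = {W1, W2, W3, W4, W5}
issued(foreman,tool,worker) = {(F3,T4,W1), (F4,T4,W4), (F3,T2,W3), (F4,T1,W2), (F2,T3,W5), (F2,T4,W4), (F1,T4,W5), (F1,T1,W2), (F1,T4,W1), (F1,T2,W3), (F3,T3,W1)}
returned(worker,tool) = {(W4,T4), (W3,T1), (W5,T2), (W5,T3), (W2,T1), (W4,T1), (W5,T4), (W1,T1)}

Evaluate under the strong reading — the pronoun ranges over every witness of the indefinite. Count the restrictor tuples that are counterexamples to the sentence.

5

"him" takes "a worker" as antecedent and "it" takes "a tool"; both are donkey pronouns co-varying with the restrictor.
Strong reading: for every (f,t,w) with issued(f,t,w), returned(w,t).
Restrictor triples: (F1,T1,W2)→returned(W2,T1) ✓  (F1,T2,W3)→returned(W3,T2) ✗  (F1,T4,W1)→returned(W1,T4) ✗  (F1,T4,W5)→returned(W5,T4) ✓  (F2,T3,W5)→returned(W5,T3) ✓  (F2,T4,W4)→returned(W4,T4) ✓  (F3,T2,W3)→returned(W3,T2) ✗  (F3,T3,W1)→returned(W1,T3) ✗  (F3,T4,W1)→returned(W1,T4) ✗  (F4,T1,W2)→returned(W2,T1) ✓  (F4,T4,W4)→returned(W4,T4) ✓
Counterexamples (restrictor triples failing the scope): 5.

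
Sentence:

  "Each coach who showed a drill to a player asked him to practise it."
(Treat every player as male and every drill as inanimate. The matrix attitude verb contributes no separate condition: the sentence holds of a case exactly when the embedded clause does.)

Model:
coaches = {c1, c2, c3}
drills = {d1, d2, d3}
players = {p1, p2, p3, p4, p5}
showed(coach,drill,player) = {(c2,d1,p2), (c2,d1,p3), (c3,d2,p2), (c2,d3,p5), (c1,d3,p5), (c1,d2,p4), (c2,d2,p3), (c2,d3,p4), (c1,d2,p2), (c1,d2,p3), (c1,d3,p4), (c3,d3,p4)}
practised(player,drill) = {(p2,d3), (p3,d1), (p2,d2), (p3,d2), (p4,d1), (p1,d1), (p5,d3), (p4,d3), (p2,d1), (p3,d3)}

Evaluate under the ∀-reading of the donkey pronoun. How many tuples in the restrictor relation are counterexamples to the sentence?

1

"him" takes "a player" as antecedent and "it" takes "a drill"; both are donkey pronouns co-varying with the restrictor.
Strong reading: for every (c,d,p) with showed(c,d,p), practised(p,d).
Restrictor triples: (c1,d2,p2)→practised(p2,d2) ✓  (c1,d2,p3)→practised(p3,d2) ✓  (c1,d2,p4)→practised(p4,d2) ✗  (c1,d3,p4)→practised(p4,d3) ✓  (c1,d3,p5)→practised(p5,d3) ✓  (c2,d1,p2)→practised(p2,d1) ✓  (c2,d1,p3)→practised(p3,d1) ✓  (c2,d2,p3)→practised(p3,d2) ✓  (c2,d3,p4)→practised(p4,d3) ✓  (c2,d3,p5)→practised(p5,d3) ✓  (c3,d2,p2)→practised(p2,d2) ✓  (c3,d3,p4)→practised(p4,d3) ✓
Counterexamples (restrictor triples failing the scope): 1.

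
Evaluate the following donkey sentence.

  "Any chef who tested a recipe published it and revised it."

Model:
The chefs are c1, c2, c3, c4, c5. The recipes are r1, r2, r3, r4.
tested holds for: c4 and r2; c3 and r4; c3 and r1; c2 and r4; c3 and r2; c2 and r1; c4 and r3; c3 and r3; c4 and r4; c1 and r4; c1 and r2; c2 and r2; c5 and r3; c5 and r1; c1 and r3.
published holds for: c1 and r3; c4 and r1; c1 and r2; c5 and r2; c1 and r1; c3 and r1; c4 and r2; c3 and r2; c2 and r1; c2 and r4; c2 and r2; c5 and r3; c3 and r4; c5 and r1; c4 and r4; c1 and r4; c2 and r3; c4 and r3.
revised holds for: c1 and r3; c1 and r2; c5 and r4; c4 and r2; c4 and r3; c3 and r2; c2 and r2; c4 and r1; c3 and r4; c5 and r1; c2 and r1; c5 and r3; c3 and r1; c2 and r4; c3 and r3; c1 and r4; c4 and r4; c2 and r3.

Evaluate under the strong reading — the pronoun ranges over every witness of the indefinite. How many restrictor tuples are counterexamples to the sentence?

"it" takes "a recipe" as antecedent — a donkey pronoun bound across the clause boundary.
Strong reading: for every (c,r) with tested(c,r), published(c,r) ∧ revised(c,r).
Restrictor pairs: (c1,r2) ✓  (c1,r3) ✓  (c1,r4) ✓  (c2,r1) ✓  (c2,r2) ✓  (c2,r4) ✓  (c3,r1) ✓  (c3,r2) ✓  (c3,r3) ✗  (c3,r4) ✓  (c4,r2) ✓  (c4,r3) ✓  (c4,r4) ✓  (c5,r1) ✓  (c5,r3) ✓
Counterexamples (restrictor pairs failing the scope): 1.

1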